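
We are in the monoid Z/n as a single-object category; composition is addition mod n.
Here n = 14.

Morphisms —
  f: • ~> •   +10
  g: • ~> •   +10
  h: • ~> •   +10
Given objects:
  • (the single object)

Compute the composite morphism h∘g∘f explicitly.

Answer: +2

Derivation:
  0 +10≡10 +10≡6 +10≡2  (mod 14)
⟦path⟧: +2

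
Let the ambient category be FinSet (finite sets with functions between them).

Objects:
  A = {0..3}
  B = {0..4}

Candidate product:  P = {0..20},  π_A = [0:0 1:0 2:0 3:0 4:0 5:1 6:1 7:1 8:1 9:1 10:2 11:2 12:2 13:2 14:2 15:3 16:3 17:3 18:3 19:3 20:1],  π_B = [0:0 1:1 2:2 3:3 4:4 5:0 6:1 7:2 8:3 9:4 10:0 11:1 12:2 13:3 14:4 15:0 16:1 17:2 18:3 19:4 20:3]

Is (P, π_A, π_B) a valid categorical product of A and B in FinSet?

|A|·|B| = 4·5 = 20;  |P| = 21
  → cardinalities differ; no bijection possible.

Answer: NOT A VALID PRODUCT — |P|=21 ≠ |A|·|B|=20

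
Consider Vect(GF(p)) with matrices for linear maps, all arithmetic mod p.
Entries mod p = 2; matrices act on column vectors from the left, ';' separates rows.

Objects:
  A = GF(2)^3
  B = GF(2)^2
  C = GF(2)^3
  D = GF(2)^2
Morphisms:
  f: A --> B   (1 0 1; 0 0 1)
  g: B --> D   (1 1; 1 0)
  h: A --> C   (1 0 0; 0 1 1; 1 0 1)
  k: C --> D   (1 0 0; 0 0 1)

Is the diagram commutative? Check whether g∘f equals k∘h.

1) trace f;g:
  e0=(1,0,0) f-->(1,0) g-->(1,1)
  e1=(0,1,0) f-->(0,0) g-->(0,0)
  e2=(0,0,1) f-->(1,1) g-->(0,1)
  composite₁ = (1 0 0; 1 0 1)
2) trace h;k:
  e0=(1,0,0) h-->(1,0,1) k-->(1,1)
  e1=(0,1,0) h-->(0,1,0) k-->(0,0)
  e2=(0,0,1) h-->(0,1,1) k-->(0,1)
  composite₂ = (1 0 0; 1 0 1)
Equal? same morphism ✓

Answer: COMMUTES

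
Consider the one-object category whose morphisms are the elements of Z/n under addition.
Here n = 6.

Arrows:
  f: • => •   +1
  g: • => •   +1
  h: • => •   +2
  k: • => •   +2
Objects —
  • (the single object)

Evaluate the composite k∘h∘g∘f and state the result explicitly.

  0 +1≡1 +1≡2 +2≡4 +2≡0  (mod 6)
⟦path⟧: +0

Answer: +0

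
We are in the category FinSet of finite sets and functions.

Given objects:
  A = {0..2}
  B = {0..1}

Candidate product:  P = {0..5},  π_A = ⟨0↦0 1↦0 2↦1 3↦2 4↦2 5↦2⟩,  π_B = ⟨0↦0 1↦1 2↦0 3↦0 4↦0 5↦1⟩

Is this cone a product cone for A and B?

|A|·|B| = 3·2 = 6;  |P| = 6
Check the pairing map k ↦ (π_A(k), π_B(k)):
  0 ↦ (0,0)
  1 ↦ (0,1)
  2 ↦ (1,0)
  3 ↦ (2,0)
  4 ↦ (2,0)  ✗ repeats pair of k=3
  5 ↦ (2,1)
distinct pairs in image: 5 / 6 needed
  → (2,0) hit at k=3 and k=4

Answer: NOT A VALID PRODUCT — duplicate pair at indices 4,3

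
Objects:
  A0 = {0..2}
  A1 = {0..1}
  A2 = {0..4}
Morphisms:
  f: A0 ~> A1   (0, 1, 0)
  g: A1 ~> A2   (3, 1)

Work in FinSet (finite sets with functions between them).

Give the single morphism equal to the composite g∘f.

Answer: (3, 1, 3)

Work:
  0 f~>0 g~>3
  1 f~>1 g~>1
  2 f~>0 g~>3
⟦path⟧: (3, 1, 3)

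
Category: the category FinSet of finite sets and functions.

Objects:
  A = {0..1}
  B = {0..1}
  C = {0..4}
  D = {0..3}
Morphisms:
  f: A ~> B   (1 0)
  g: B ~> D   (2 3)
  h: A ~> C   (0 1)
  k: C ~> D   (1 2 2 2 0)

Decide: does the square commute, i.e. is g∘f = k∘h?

1) trace f;g:
  0 f~>1 g~>3
  1 f~>0 g~>2
  result₁ = (3 2)
2) trace h;k:
  0 h~>0 k~>1
  1 h~>1 k~>2
  result₂ = (1 2)
Equal? NO — does not commute

Answer: DOES NOT COMMUTE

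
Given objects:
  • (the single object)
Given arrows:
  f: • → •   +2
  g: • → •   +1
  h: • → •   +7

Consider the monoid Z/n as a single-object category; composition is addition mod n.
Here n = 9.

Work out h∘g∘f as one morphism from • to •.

Answer: +1

Trace:
  0 +2≡2 +1≡3 +7≡1  (mod 9)
⟦path⟧: +1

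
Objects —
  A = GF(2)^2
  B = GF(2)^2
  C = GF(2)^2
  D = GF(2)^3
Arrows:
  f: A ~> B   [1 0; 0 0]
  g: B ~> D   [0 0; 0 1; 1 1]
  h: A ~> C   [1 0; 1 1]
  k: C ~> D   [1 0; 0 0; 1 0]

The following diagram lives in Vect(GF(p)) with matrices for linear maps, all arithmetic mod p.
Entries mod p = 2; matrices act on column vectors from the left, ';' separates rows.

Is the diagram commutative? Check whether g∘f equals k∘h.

Along f;g (path 1):
  e0=⟨1,0⟩ f~>⟨1,0⟩ g~>⟨0,0,1⟩
  e1=⟨0,1⟩ f~>⟨0,0⟩ g~>⟨0,0,0⟩
  composite₁ = [0 0; 0 0; 1 0]
Along h;k (path 2):
  e0=⟨1,0⟩ h~>⟨1,1⟩ k~>⟨1,0,1⟩
  e1=⟨0,1⟩ h~>⟨0,1⟩ k~>⟨0,0,0⟩
  composite₂ = [1 0; 0 0; 1 0]
Equal? NO — does not commute

Answer: DOES NOT COMMUTE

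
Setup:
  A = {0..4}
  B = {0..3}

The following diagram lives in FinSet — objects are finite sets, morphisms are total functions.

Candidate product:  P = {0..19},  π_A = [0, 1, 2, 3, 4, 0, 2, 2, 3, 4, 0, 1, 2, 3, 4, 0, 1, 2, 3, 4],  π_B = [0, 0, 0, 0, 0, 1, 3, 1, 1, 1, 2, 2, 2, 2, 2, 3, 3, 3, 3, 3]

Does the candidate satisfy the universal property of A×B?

Answer: NOT A VALID PRODUCT — duplicate pair at indices 17,6

Derivation:
|A|·|B| = 5·4 = 20;  |P| = 20
Check the pairing map k ↦ (π_A(k), π_B(k)):
  0 -> (0,0)
  1 -> (1,0)
  2 -> (2,0)
  3 -> (3,0)
  4 -> (4,0)
  5 -> (0,1)
  6 -> (2,3)
  7 -> (2,1)
  8 -> (3,1)
  9 -> (4,1)
  10 -> (0,2)
  11 -> (1,2)
  12 -> (2,2)
  13 -> (3,2)
  14 -> (4,2)
  15 -> (0,3)
  16 -> (1,3)
  17 -> (2,3)  ✗ repeats pair of k=6
  18 -> (3,3)
  19 -> (4,3)
distinct pairs in image: 19 / 20 needed
  → (2,3) hit at k=6 and k=17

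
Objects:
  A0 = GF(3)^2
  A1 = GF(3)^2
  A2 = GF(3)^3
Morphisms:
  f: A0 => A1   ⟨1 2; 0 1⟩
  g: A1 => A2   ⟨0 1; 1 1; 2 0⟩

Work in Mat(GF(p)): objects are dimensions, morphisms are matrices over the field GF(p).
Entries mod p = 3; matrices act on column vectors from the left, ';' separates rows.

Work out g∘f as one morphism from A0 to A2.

  e0=(1,0) f=>(1,0) g=>(0,1,2)
  e1=(0,1) f=>(2,1) g=>(1,0,1)
⟦path⟧: ⟨0 1; 1 0; 2 1⟩

Answer: ⟨0 1; 1 0; 2 1⟩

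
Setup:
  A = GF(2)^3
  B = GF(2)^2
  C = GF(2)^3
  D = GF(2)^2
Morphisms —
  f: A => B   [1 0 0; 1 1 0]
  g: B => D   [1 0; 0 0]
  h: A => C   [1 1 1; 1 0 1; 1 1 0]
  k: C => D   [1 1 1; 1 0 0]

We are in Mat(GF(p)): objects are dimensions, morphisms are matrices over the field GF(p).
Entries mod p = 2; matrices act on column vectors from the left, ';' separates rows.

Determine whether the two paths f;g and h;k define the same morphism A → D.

Along f;g (path 1):
  e0=(1,0,0) f=>(1,1) g=>(1,0)
  e1=(0,1,0) f=>(0,1) g=>(0,0)
  e2=(0,0,1) f=>(0,0) g=>(0,0)
  composite₁ = [1 0 0; 0 0 0]
Along h;k (path 2):
  e0=(1,0,0) h=>(1,1,1) k=>(1,1)
  e1=(0,1,0) h=>(1,0,1) k=>(0,1)
  e2=(0,0,1) h=>(1,1,0) k=>(0,1)
  composite₂ = [1 0 0; 1 1 1]
Equal? differ; not commutative

Answer: DOES NOT COMMUTE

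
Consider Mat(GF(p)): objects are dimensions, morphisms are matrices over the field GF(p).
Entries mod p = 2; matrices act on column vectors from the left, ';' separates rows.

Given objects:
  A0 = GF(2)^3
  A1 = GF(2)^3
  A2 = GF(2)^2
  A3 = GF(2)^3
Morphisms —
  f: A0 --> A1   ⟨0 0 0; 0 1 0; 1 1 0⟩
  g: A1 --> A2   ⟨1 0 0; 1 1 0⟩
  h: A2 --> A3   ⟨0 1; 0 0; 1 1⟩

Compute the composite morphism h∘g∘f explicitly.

Answer: ⟨0 1 0; 0 0 0; 0 1 0⟩

Work:
  e0=⟨1,0,0⟩ f-->⟨0,0,1⟩ g-->⟨0,0⟩ h-->⟨0,0,0⟩
  e1=⟨0,1,0⟩ f-->⟨0,1,1⟩ g-->⟨0,1⟩ h-->⟨1,0,1⟩
  e2=⟨0,0,1⟩ f-->⟨0,0,0⟩ g-->⟨0,0⟩ h-->⟨0,0,0⟩
result: ⟨0 1 0; 0 0 0; 0 1 0⟩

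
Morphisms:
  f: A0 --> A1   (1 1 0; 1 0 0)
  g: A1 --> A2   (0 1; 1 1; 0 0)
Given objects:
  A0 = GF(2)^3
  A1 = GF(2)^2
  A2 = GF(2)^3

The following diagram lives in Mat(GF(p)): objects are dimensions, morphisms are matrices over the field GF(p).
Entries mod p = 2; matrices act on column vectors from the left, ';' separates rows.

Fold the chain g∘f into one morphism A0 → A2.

  e0=⟨1,0,0⟩ f-->⟨1,1⟩ g-->⟨1,0,0⟩
  e1=⟨0,1,0⟩ f-->⟨1,0⟩ g-->⟨0,1,0⟩
  e2=⟨0,0,1⟩ f-->⟨0,0⟩ g-->⟨0,0,0⟩
result: (1 0 0; 0 1 0; 0 0 0)

Answer: (1 0 0; 0 1 0; 0 0 0)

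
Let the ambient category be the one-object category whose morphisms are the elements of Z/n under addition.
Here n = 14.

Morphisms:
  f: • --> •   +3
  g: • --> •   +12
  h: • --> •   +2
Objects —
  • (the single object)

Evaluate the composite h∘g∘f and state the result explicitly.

  0 +3≡3 +12≡1 +2≡3  (mod 14)
⟦path⟧: +3

Answer: +3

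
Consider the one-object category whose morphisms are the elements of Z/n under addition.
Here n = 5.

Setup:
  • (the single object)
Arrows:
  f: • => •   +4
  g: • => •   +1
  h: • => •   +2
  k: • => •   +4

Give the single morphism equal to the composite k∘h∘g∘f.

Answer: +1

Work:
  0 +4≡4 +1≡0 +2≡2 +4≡1  (mod 5)
composite: +1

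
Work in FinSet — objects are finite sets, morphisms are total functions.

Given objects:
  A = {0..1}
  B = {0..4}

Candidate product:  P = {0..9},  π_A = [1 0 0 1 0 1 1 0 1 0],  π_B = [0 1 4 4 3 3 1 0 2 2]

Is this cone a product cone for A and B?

|A|·|B| = 2·5 = 10;  |P| = 10
Check the pairing map k ↦ (π_A(k), π_B(k)):
  0 : (1,0)
  1 : (0,1)
  2 : (0,4)
  3 : (1,4)
  4 : (0,3)
  5 : (1,3)
  6 : (1,1)
  7 : (0,0)
  8 : (1,2)
  9 : (0,2)
distinct pairs in image: 10 / 10 needed
  → bijection onto A×B; projections well-typed.

Answer: VALID PRODUCT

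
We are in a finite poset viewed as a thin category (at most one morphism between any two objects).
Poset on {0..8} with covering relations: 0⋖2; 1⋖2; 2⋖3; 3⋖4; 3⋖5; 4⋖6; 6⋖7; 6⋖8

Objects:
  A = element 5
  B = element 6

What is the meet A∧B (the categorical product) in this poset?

Lower bounds of A=5 and B=6: {0,1,2,3}
  0 <= 3
  1 <= 3
  2 <= 3
  3 <= 3
glb = 3

Answer: A∧B = 3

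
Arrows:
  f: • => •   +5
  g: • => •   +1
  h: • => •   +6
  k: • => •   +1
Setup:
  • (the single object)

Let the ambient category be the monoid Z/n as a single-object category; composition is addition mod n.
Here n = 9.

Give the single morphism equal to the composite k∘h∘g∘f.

Answer: +4

Trace:
  0 +5≡5 +1≡6 +6≡3 +1≡4  (mod 9)
result: +4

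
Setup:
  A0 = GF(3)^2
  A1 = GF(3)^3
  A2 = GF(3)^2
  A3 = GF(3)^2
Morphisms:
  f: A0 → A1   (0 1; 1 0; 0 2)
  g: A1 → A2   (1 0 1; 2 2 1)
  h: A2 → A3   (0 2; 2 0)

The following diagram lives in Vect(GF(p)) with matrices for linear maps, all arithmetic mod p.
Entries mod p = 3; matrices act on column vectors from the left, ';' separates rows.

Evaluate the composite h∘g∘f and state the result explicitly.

Answer: (1 2; 0 0)

Trace:
  e0=⟨1,0⟩ f→⟨0,1,0⟩ g→⟨0,2⟩ h→⟨1,0⟩
  e1=⟨0,1⟩ f→⟨1,0,2⟩ g→⟨0,1⟩ h→⟨2,0⟩
⟦path⟧: (1 2; 0 0)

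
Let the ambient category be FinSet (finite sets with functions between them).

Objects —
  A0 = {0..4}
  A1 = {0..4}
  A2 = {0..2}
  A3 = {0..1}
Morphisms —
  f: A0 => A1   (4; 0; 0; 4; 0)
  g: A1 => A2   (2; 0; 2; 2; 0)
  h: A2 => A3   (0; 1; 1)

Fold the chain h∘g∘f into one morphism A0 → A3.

  0 f=>4 g=>0 h=>0
  1 f=>0 g=>2 h=>1
  2 f=>0 g=>2 h=>1
  3 f=>4 g=>0 h=>0
  4 f=>0 g=>2 h=>1
result: (0; 1; 1; 0; 1)

Answer: (0; 1; 1; 0; 1)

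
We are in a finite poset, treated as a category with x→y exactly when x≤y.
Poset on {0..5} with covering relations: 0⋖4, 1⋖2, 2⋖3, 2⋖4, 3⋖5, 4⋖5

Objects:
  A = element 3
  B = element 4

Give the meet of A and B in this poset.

{x : x≤A ∧ x≤B} = {1,2}  (A=3, B=4)
  1 ≤ 2
  2 ≤ 2
glb = 2

Answer: A∧B = 2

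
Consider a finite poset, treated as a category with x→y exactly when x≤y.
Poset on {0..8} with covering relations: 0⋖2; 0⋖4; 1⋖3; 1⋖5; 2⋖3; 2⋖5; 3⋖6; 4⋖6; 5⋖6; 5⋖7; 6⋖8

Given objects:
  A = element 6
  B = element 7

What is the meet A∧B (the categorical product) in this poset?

Common predecessors of 6,7: {0,1,2,5}
  0 ≤ 5
  1 ≤ 5
  2 ≤ 5
  5 ≤ 5
glb = 5

Answer: A∧B = 5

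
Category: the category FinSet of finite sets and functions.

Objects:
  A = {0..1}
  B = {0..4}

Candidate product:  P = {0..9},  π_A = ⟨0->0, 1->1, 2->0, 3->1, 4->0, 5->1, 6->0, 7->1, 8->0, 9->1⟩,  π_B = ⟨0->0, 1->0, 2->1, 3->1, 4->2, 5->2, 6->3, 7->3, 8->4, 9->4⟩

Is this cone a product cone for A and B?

Answer: VALID PRODUCT

Work:
|A|·|B| = 2·5 = 10;  |P| = 10
Check the pairing map k ↦ (π_A(k), π_B(k)):
  0 -> (0,0)
  1 -> (1,0)
  2 -> (0,1)
  3 -> (1,1)
  4 -> (0,2)
  5 -> (1,2)
  6 -> (0,3)
  7 -> (1,3)
  8 -> (0,4)
  9 -> (1,4)
distinct pairs in image: 10 / 10 needed
  → bijection onto A×B; projections well-typed.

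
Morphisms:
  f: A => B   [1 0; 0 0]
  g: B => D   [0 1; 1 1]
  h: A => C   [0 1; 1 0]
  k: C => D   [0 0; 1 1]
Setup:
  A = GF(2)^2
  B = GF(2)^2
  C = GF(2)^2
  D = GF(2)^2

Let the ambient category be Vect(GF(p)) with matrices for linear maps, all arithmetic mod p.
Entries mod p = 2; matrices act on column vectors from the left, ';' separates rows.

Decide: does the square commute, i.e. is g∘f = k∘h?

1) trace f;g:
  e0=(1,0) f=>(1,0) g=>(0,1)
  e1=(0,1) f=>(0,0) g=>(0,0)
  composite₁ = [0 0; 1 0]
2) trace h;k:
  e0=(1,0) h=>(0,1) k=>(0,1)
  e1=(0,1) h=>(1,0) k=>(0,1)
  composite₂ = [0 0; 1 1]
Equal? distinct morphisms ✗

Answer: DOES NOT COMMUTE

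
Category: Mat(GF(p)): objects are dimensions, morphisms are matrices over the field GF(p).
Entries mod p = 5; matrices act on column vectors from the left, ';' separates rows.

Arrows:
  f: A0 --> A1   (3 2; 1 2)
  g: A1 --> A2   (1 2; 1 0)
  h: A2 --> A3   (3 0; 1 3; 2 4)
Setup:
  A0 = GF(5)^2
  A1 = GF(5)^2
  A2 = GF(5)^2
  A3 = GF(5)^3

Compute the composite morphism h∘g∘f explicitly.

  e0=⟨1,0⟩ f-->⟨3,1⟩ g-->⟨0,3⟩ h-->⟨0,4,2⟩
  e1=⟨0,1⟩ f-->⟨2,2⟩ g-->⟨1,2⟩ h-->⟨3,2,0⟩
⟦path⟧: (0 3; 4 2; 2 0)

Answer: (0 3; 4 2; 2 0)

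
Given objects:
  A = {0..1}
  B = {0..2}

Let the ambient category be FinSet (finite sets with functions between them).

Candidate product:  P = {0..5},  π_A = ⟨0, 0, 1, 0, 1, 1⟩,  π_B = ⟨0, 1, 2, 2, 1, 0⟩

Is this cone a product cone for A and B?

|A|·|B| = 2·3 = 6;  |P| = 6
Check the pairing map k ↦ (π_A(k), π_B(k)):
  0 -> (0,0)
  1 -> (0,1)
  2 -> (1,2)
  3 -> (0,2)
  4 -> (1,1)
  5 -> (1,0)
distinct pairs in image: 6 / 6 needed
  → bijection onto A×B; projections well-typed.

Answer: VALID PRODUCT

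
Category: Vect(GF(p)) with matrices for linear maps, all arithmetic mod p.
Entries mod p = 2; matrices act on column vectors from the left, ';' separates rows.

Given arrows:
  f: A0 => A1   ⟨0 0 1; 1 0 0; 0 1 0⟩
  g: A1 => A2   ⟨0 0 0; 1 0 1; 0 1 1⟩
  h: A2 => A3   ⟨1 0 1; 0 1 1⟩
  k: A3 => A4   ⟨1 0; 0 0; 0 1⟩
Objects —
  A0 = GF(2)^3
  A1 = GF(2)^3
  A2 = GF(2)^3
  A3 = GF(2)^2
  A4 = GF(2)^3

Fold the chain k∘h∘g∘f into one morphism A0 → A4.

  e0=(1,0,0) f=>(0,1,0) g=>(0,0,1) h=>(1,1) k=>(1,0,1)
  e1=(0,1,0) f=>(0,0,1) g=>(0,1,1) h=>(1,0) k=>(1,0,0)
  e2=(0,0,1) f=>(1,0,0) g=>(0,1,0) h=>(0,1) k=>(0,0,1)
composite: ⟨1 1 0; 0 0 0; 1 0 1⟩

Answer: ⟨1 1 0; 0 0 0; 1 0 1⟩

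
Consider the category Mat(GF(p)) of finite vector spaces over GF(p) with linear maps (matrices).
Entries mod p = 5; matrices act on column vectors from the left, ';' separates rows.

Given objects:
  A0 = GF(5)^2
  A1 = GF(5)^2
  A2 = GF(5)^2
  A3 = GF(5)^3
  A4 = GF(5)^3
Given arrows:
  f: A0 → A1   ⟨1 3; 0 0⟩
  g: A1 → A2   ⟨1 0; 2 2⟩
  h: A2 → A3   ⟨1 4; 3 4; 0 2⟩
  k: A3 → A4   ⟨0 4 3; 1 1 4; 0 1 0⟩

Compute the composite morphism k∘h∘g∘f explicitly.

Answer: ⟨1 3; 1 3; 1 3⟩

Work:
  e0=(1,0) f→(1,0) g→(1,2) h→(4,1,4) k→(1,1,1)
  e1=(0,1) f→(3,0) g→(3,1) h→(2,3,2) k→(3,3,3)
composite: ⟨1 3; 1 3; 1 3⟩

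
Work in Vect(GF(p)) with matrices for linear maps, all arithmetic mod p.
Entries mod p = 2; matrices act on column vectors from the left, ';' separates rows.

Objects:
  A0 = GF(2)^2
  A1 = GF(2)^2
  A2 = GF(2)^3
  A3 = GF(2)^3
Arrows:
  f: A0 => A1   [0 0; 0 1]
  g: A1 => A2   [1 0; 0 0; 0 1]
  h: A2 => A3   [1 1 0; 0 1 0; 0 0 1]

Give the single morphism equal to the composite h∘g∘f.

Answer: [0 0; 0 0; 0 1]

Derivation:
  e0=(1,0) f=>(0,0) g=>(0,0,0) h=>(0,0,0)
  e1=(0,1) f=>(0,1) g=>(0,0,1) h=>(0,0,1)
⟦path⟧: [0 0; 0 0; 0 1]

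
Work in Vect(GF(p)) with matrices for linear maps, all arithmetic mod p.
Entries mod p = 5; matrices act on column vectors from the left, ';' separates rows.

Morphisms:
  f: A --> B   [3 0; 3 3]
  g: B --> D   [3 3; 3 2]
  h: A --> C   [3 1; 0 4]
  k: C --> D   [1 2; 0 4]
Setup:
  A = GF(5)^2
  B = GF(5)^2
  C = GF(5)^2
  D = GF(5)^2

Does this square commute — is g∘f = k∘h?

1) trace f;g:
  e0=[1,0] f-->[3,3] g-->[3,0]
  e1=[0,1] f-->[0,3] g-->[4,1]
  result₁ = [3 4; 0 1]
2) trace h;k:
  e0=[1,0] h-->[3,0] k-->[3,0]
  e1=[0,1] h-->[1,4] k-->[4,1]
  result₂ = [3 4; 0 1]
Equal? equal; square commutes

Answer: COMMUTES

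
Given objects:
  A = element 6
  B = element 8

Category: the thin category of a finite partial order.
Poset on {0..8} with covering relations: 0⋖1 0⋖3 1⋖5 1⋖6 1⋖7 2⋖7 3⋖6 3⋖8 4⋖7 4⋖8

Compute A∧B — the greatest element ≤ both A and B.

Lower bounds of A=6 and B=8: {0,3}
  0 ≤ 3
  3 ≤ 3
glb = 3

Answer: A∧B = 3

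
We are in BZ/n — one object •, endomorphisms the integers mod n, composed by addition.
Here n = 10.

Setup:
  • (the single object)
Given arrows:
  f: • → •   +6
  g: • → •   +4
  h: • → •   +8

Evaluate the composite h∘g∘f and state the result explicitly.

Answer: +8

Trace:
  0 +6≡6 +4≡0 +8≡8  (mod 10)
⟦path⟧: +8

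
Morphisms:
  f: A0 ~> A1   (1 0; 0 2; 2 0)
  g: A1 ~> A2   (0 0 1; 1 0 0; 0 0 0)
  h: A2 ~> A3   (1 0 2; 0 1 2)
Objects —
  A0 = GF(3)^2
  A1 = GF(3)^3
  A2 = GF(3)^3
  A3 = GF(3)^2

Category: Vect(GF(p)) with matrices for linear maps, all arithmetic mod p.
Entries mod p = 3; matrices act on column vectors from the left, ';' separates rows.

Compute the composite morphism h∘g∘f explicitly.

  e0=⟨1,0⟩ f~>⟨1,0,2⟩ g~>⟨2,1,0⟩ h~>⟨2,1⟩
  e1=⟨0,1⟩ f~>⟨0,2,0⟩ g~>⟨0,0,0⟩ h~>⟨0,0⟩
result: (2 0; 1 0)

Answer: (2 0; 1 0)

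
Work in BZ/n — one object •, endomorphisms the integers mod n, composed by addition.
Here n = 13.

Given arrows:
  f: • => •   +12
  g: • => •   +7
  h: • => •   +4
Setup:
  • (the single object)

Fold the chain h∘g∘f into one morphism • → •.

Answer: +10

Derivation:
  0 +12≡12 +7≡6 +4≡10  (mod 13)
result: +10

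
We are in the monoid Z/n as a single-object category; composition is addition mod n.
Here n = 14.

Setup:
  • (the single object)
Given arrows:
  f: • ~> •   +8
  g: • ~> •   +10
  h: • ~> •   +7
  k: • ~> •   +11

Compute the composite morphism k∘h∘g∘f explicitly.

Answer: +8

Work:
  0 +8≡8 +10≡4 +7≡11 +11≡8  (mod 14)
result: +8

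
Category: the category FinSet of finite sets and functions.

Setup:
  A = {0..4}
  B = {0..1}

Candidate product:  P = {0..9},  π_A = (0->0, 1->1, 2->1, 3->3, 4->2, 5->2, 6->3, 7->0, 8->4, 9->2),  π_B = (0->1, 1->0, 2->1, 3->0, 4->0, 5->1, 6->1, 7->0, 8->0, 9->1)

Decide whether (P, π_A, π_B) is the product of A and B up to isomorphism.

Answer: NOT A VALID PRODUCT — duplicate pair at indices 9,5

Work:
|A|·|B| = 5·2 = 10;  |P| = 10
Check the pairing map k ↦ (π_A(k), π_B(k)):
  0 -> (0,1)
  1 -> (1,0)
  2 -> (1,1)
  3 -> (3,0)
  4 -> (2,0)
  5 -> (2,1)
  6 -> (3,1)
  7 -> (0,0)
  8 -> (4,0)
  9 -> (2,1)  ✗ repeats pair of k=5
distinct pairs in image: 9 / 10 needed
  → (2,1) hit at k=5 and k=9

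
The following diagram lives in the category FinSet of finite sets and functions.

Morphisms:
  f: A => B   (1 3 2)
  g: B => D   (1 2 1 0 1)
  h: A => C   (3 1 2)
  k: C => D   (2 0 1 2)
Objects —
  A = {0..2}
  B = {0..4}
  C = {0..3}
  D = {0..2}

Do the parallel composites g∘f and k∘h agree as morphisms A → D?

1) trace f;g:
  0 f=>1 g=>2
  1 f=>3 g=>0
  2 f=>2 g=>1
  composite₁ = (2 0 1)
2) trace h;k:
  0 h=>3 k=>2
  1 h=>1 k=>0
  2 h=>2 k=>1
  composite₂ = (2 0 1)
Equal? same morphism ✓

Answer: COMMUTES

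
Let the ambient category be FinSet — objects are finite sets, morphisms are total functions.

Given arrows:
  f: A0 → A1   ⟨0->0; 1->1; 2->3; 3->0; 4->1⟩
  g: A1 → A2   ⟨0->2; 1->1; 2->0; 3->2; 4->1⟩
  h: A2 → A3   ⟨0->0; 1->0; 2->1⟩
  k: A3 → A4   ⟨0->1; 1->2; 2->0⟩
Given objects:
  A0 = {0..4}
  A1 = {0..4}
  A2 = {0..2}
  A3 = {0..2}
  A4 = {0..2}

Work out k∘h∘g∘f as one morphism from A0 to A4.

Answer: ⟨0->2; 1->1; 2->2; 3->2; 4->1⟩

Trace:
  0 f→0 g→2 h→1 k→2
  1 f→1 g→1 h→0 k→1
  2 f→3 g→2 h→1 k→2
  3 f→0 g→2 h→1 k→2
  4 f→1 g→1 h→0 k→1
composite: ⟨0->2; 1->1; 2->2; 3->2; 4->1⟩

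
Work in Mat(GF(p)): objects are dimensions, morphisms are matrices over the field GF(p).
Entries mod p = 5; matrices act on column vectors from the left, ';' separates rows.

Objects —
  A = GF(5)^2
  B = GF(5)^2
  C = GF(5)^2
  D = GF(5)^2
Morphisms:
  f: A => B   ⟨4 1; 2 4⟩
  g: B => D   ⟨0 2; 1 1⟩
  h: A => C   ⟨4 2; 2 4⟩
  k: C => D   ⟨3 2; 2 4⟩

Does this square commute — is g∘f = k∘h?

Path 1 = f;g:
  e0=[1,0] f=>[4,2] g=>[4,1]
  e1=[0,1] f=>[1,4] g=>[3,0]
  composite₁ = ⟨4 3; 1 0⟩
Path 2 = h;k:
  e0=[1,0] h=>[4,2] k=>[1,1]
  e1=[0,1] h=>[2,4] k=>[4,0]
  composite₂ = ⟨1 4; 1 0⟩
Equal? differ; not commutative

Answer: DOES NOT COMMUTE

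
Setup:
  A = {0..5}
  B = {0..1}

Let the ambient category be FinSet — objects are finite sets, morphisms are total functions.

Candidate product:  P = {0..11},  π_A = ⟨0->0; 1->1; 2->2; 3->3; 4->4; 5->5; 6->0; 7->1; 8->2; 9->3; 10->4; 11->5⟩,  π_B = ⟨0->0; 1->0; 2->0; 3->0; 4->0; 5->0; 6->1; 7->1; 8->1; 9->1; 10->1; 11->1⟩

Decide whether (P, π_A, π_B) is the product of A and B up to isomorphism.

|A|·|B| = 6·2 = 12;  |P| = 12
Check the pairing map k ↦ (π_A(k), π_B(k)):
  0 -> (0,0)
  1 -> (1,0)
  2 -> (2,0)
  3 -> (3,0)
  4 -> (4,0)
  5 -> (5,0)
  6 -> (0,1)
  7 -> (1,1)
  8 -> (2,1)
  9 -> (3,1)
  10 -> (4,1)
  11 -> (5,1)
distinct pairs in image: 12 / 12 needed
  → bijection onto A×B; projections well-typed.

Answer: VALID PRODUCT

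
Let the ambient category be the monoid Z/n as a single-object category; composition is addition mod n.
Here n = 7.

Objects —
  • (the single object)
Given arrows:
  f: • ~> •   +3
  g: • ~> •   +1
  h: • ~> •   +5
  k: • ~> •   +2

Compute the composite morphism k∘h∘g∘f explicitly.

  0 +3≡3 +1≡4 +5≡2 +2≡4  (mod 7)
result: +4

Answer: +4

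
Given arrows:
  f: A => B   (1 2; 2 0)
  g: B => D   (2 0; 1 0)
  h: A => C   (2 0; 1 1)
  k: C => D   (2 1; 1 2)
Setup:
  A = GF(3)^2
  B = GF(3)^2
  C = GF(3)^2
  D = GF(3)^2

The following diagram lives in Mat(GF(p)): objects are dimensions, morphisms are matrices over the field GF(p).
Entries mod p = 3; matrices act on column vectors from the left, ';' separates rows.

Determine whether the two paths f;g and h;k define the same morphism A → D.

Answer: COMMUTES

Derivation:
Path 1 = f;g:
  e0=[1,0] f=>[1,2] g=>[2,1]
  e1=[0,1] f=>[2,0] g=>[1,2]
  composite₁ = (2 1; 1 2)
Path 2 = h;k:
  e0=[1,0] h=>[2,1] k=>[2,1]
  e1=[0,1] h=>[0,1] k=>[1,2]
  composite₂ = (2 1; 1 2)
Equal? equal; square commutes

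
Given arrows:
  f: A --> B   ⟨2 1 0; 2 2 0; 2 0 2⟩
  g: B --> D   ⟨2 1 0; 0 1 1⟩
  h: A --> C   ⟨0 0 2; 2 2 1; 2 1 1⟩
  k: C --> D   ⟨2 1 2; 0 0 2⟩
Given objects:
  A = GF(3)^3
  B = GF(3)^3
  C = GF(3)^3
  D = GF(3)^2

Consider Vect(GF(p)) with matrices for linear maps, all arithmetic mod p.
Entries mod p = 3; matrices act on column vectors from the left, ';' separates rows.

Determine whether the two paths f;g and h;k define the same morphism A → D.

Along f;g (path 1):
  e0=(1,0,0) f-->(2,2,2) g-->(0,1)
  e1=(0,1,0) f-->(1,2,0) g-->(1,2)
  e2=(0,0,1) f-->(0,0,2) g-->(0,2)
  result₁ = ⟨0 1 0; 1 2 2⟩
Along h;k (path 2):
  e0=(1,0,0) h-->(0,2,2) k-->(0,1)
  e1=(0,1,0) h-->(0,2,1) k-->(1,2)
  e2=(0,0,1) h-->(2,1,1) k-->(1,2)
  result₂ = ⟨0 1 1; 1 2 2⟩
Equal? distinct morphisms ✗

Answer: DOES NOT COMMUTE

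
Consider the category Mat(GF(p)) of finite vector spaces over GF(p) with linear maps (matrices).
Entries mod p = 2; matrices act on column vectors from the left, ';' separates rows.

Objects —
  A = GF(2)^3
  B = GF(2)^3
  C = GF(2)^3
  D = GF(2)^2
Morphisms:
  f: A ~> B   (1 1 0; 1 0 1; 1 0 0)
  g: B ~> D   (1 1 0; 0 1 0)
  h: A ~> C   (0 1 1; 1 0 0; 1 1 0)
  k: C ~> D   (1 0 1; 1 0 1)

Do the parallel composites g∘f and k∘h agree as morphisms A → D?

Answer: DOES NOT COMMUTE

Work:
Path 1 = f;g:
  e0=[1,0,0] f~>[1,1,1] g~>[0,1]
  e1=[0,1,0] f~>[1,0,0] g~>[1,0]
  e2=[0,0,1] f~>[0,1,0] g~>[1,1]
  composite₁ = (0 1 1; 1 0 1)
Path 2 = h;k:
  e0=[1,0,0] h~>[0,1,1] k~>[1,1]
  e1=[0,1,0] h~>[1,0,1] k~>[0,0]
  e2=[0,0,1] h~>[1,0,0] k~>[1,1]
  composite₂ = (1 0 1; 1 0 1)
Equal? differ; not commutative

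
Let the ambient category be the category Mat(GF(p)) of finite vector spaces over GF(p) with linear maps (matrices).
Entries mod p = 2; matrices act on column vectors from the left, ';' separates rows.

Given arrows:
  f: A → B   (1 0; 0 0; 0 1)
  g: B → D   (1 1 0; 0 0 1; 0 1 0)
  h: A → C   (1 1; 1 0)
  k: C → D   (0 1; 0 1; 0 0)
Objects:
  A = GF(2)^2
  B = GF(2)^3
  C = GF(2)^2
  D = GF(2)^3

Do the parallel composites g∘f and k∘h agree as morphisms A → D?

Path 1 = f;g:
  e0=[1,0] f→[1,0,0] g→[1,0,0]
  e1=[0,1] f→[0,0,1] g→[0,1,0]
  ⟦path⟧₁ = (1 0; 0 1; 0 0)
Path 2 = h;k:
  e0=[1,0] h→[1,1] k→[1,1,0]
  e1=[0,1] h→[1,0] k→[0,0,0]
  ⟦path⟧₂ = (1 0; 1 0; 0 0)
Equal? differ; not commutative

Answer: DOES NOT COMMUTE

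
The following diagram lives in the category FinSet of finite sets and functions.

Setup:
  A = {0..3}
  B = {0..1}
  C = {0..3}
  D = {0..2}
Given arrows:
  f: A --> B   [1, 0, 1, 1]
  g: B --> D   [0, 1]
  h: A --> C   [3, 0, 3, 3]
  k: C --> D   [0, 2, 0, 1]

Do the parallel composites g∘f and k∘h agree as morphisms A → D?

1) trace f;g:
  0 f-->1 g-->1
  1 f-->0 g-->0
  2 f-->1 g-->1
  3 f-->1 g-->1
  ⟦path⟧₁ = [1, 0, 1, 1]
2) trace h;k:
  0 h-->3 k-->1
  1 h-->0 k-->0
  2 h-->3 k-->1
  3 h-->3 k-->1
  ⟦path⟧₂ = [1, 0, 1, 1]
Equal? YES — commutes

Answer: COMMUTES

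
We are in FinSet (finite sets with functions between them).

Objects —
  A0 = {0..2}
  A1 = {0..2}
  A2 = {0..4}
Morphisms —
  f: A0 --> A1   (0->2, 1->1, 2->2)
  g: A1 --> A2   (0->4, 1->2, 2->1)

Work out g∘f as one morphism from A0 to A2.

  0 f-->2 g-->1
  1 f-->1 g-->2
  2 f-->2 g-->1
result: (0->1, 1->2, 2->1)

Answer: (0->1, 1->2, 2->1)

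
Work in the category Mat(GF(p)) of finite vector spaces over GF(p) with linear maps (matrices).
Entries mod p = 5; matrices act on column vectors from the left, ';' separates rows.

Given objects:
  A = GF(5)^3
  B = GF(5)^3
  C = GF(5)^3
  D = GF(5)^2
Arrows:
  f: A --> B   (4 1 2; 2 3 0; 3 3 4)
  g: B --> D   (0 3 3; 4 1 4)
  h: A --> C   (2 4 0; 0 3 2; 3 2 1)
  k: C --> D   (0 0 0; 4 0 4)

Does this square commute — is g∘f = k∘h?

Answer: DOES NOT COMMUTE

Derivation:
1) trace f;g:
  e0=(1,0,0) f-->(4,2,3) g-->(0,0)
  e1=(0,1,0) f-->(1,3,3) g-->(3,4)
  e2=(0,0,1) f-->(2,0,4) g-->(2,4)
  composite₁ = (0 3 2; 0 4 4)
2) trace h;k:
  e0=(1,0,0) h-->(2,0,3) k-->(0,0)
  e1=(0,1,0) h-->(4,3,2) k-->(0,4)
  e2=(0,0,1) h-->(0,2,1) k-->(0,4)
  composite₂ = (0 0 0; 0 4 4)
Equal? distinct morphisms ✗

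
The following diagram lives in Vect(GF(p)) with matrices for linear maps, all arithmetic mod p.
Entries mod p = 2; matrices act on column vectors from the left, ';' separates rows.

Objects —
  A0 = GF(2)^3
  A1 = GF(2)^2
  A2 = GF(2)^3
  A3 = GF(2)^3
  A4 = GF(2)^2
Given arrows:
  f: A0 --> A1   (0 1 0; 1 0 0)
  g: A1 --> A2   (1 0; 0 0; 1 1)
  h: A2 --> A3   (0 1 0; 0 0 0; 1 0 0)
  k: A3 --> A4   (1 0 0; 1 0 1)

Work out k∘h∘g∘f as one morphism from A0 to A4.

Answer: (0 0 0; 0 1 0)

Derivation:
  e0=(1,0,0) f-->(0,1) g-->(0,0,1) h-->(0,0,0) k-->(0,0)
  e1=(0,1,0) f-->(1,0) g-->(1,0,1) h-->(0,0,1) k-->(0,1)
  e2=(0,0,1) f-->(0,0) g-->(0,0,0) h-->(0,0,0) k-->(0,0)
composite: (0 0 0; 0 1 0)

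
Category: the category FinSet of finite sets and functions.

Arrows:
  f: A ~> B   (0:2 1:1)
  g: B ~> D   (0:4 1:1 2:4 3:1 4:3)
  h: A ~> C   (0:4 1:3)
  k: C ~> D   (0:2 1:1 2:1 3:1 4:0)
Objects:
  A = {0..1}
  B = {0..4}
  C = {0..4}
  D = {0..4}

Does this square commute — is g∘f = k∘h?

Answer: DOES NOT COMMUTE

Trace:
Path 1 = f;g:
  0 f~>2 g~>4
  1 f~>1 g~>1
  composite₁ = (0:4 1:1)
Path 2 = h;k:
  0 h~>4 k~>0
  1 h~>3 k~>1
  composite₂ = (0:0 1:1)
Equal? NO — does not commute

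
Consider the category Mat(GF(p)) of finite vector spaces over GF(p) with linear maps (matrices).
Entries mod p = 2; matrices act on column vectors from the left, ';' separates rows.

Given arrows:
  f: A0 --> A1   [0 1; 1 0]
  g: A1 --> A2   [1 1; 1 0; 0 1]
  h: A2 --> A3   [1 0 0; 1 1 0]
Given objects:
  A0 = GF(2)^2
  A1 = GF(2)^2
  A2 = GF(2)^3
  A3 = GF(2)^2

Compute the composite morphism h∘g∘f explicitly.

Answer: [1 1; 1 0]

Work:
  e0=⟨1,0⟩ f-->⟨0,1⟩ g-->⟨1,0,1⟩ h-->⟨1,1⟩
  e1=⟨0,1⟩ f-->⟨1,0⟩ g-->⟨1,1,0⟩ h-->⟨1,0⟩
result: [1 1; 1 0]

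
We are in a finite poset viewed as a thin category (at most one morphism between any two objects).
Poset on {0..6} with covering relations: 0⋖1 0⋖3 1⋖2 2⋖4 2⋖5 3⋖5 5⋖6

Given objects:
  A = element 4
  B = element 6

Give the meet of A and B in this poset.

Answer: A∧B = 2

Work:
Common predecessors of 4,6: {0,1,2}
  0 ≤ 2
  1 ≤ 2
  2 ≤ 2
glb = 2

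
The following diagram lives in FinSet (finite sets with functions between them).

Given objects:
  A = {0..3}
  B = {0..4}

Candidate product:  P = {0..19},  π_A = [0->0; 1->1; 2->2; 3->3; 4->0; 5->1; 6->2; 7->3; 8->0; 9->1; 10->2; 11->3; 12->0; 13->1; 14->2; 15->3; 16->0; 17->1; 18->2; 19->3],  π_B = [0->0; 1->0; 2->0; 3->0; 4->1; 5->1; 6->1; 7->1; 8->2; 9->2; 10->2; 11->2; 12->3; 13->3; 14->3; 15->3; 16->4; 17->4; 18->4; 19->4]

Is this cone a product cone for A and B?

Answer: VALID PRODUCT

Trace:
|A|·|B| = 4·5 = 20;  |P| = 20
Check the pairing map k ↦ (π_A(k), π_B(k)):
  0 -> (0,0)
  1 -> (1,0)
  2 -> (2,0)
  3 -> (3,0)
  4 -> (0,1)
  5 -> (1,1)
  6 -> (2,1)
  7 -> (3,1)
  8 -> (0,2)
  9 -> (1,2)
  10 -> (2,2)
  11 -> (3,2)
  12 -> (0,3)
  13 -> (1,3)
  14 -> (2,3)
  15 -> (3,3)
  16 -> (0,4)
  17 -> (1,4)
  18 -> (2,4)
  19 -> (3,4)
distinct pairs in image: 20 / 20 needed
  → bijection onto A×B; projections well-typed.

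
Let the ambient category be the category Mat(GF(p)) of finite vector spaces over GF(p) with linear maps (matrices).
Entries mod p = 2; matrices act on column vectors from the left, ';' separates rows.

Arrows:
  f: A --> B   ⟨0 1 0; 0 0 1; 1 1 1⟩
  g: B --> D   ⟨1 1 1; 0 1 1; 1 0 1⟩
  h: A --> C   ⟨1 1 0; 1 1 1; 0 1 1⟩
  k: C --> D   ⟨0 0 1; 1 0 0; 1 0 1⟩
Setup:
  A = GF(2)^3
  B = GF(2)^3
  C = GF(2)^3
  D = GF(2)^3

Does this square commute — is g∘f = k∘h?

Answer: DOES NOT COMMUTE

Trace:
Path 1 = f;g:
  e0=(1,0,0) f-->(0,0,1) g-->(1,1,1)
  e1=(0,1,0) f-->(1,0,1) g-->(0,1,0)
  e2=(0,0,1) f-->(0,1,1) g-->(0,0,1)
  result₁ = ⟨1 0 0; 1 1 0; 1 0 1⟩
Path 2 = h;k:
  e0=(1,0,0) h-->(1,1,0) k-->(0,1,1)
  e1=(0,1,0) h-->(1,1,1) k-->(1,1,0)
  e2=(0,0,1) h-->(0,1,1) k-->(1,0,1)
  result₂ = ⟨0 1 1; 1 1 0; 1 0 1⟩
Equal? NO — does not commute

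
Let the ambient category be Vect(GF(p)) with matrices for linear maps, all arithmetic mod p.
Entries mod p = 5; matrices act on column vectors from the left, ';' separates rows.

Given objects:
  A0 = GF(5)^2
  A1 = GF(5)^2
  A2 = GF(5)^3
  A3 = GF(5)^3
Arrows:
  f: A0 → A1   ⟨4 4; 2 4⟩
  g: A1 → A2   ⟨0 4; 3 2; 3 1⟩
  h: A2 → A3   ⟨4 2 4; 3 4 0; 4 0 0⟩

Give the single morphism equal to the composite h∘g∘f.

Answer: ⟨0 3; 3 3; 2 4⟩

Derivation:
  e0=[1,0] f→[4,2] g→[3,1,4] h→[0,3,2]
  e1=[0,1] f→[4,4] g→[1,0,1] h→[3,3,4]
⟦path⟧: ⟨0 3; 3 3; 2 4⟩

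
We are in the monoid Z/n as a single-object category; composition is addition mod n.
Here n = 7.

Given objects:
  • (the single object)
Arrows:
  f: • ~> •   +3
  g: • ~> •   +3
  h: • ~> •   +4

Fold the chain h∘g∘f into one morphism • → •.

Answer: +3

Trace:
  0 +3≡3 +3≡6 +4≡3  (mod 7)
result: +3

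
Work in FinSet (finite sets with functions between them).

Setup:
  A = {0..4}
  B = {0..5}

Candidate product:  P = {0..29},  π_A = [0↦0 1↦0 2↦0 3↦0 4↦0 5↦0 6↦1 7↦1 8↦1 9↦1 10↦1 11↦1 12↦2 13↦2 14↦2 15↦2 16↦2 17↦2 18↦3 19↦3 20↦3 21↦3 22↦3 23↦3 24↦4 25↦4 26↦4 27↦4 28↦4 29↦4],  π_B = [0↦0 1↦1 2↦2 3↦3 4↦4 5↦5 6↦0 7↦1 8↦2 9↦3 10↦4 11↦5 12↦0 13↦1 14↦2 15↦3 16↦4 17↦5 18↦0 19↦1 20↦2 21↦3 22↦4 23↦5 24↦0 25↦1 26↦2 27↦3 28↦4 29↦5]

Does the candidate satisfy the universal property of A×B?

Answer: VALID PRODUCT

Work:
|A|·|B| = 5·6 = 30;  |P| = 30
Check the pairing map k ↦ (π_A(k), π_B(k)):
  0 ↦ (0,0)
  1 ↦ (0,1)
  2 ↦ (0,2)
  3 ↦ (0,3)
  4 ↦ (0,4)
  5 ↦ (0,5)
  6 ↦ (1,0)
  7 ↦ (1,1)
  8 ↦ (1,2)
  9 ↦ (1,3)
  10 ↦ (1,4)
  11 ↦ (1,5)
  12 ↦ (2,0)
  13 ↦ (2,1)
  14 ↦ (2,2)
  15 ↦ (2,3)
  16 ↦ (2,4)
  17 ↦ (2,5)
  18 ↦ (3,0)
  19 ↦ (3,1)
  20 ↦ (3,2)
  21 ↦ (3,3)
  22 ↦ (3,4)
  23 ↦ (3,5)
  24 ↦ (4,0)
  25 ↦ (4,1)
  26 ↦ (4,2)
  27 ↦ (4,3)
  28 ↦ (4,4)
  29 ↦ (4,5)
distinct pairs in image: 30 / 30 needed
  → bijection onto A×B; projections well-typed.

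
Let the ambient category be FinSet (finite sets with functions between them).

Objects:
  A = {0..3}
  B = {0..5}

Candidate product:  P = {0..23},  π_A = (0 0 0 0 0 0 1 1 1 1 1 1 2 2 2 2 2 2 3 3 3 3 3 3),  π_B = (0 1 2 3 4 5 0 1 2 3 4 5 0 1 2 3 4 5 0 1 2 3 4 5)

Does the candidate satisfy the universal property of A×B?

Answer: VALID PRODUCT

Trace:
|A|·|B| = 4·6 = 24;  |P| = 24
Check the pairing map k ↦ (π_A(k), π_B(k)):
  0 -> (0,0)
  1 -> (0,1)
  2 -> (0,2)
  3 -> (0,3)
  4 -> (0,4)
  5 -> (0,5)
  6 -> (1,0)
  7 -> (1,1)
  8 -> (1,2)
  9 -> (1,3)
  10 -> (1,4)
  11 -> (1,5)
  12 -> (2,0)
  13 -> (2,1)
  14 -> (2,2)
  15 -> (2,3)
  16 -> (2,4)
  17 -> (2,5)
  18 -> (3,0)
  19 -> (3,1)
  20 -> (3,2)
  21 -> (3,3)
  22 -> (3,4)
  23 -> (3,5)
distinct pairs in image: 24 / 24 needed
  → bijection onto A×B; projections well-typed.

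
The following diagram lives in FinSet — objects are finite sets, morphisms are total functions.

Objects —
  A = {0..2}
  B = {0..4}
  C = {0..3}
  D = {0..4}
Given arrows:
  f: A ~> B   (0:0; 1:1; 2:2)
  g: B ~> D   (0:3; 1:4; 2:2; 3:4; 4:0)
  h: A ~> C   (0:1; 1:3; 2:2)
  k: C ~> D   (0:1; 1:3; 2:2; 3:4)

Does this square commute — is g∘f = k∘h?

Path 1 = f;g:
  0 f~>0 g~>3
  1 f~>1 g~>4
  2 f~>2 g~>2
  composite₁ = (0:3; 1:4; 2:2)
Path 2 = h;k:
  0 h~>1 k~>3
  1 h~>3 k~>4
  2 h~>2 k~>2
  composite₂ = (0:3; 1:4; 2:2)
Equal? equal; square commutes

Answer: COMMUTES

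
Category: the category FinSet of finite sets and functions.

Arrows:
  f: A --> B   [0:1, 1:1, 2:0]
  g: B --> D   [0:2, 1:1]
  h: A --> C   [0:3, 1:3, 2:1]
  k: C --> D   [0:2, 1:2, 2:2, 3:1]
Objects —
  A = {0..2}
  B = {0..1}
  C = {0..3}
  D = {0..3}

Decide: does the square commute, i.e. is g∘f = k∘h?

Path 1 = f;g:
  0 f-->1 g-->1
  1 f-->1 g-->1
  2 f-->0 g-->2
  result₁ = [0:1, 1:1, 2:2]
Path 2 = h;k:
  0 h-->3 k-->1
  1 h-->3 k-->1
  2 h-->1 k-->2
  result₂ = [0:1, 1:1, 2:2]
Equal? same morphism ✓

Answer: COMMUTES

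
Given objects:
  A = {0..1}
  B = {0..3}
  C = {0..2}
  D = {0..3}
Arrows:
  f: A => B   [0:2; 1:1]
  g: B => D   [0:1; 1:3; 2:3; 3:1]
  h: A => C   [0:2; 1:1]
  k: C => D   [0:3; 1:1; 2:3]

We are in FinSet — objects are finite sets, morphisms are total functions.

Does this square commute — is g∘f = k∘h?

Along f;g (path 1):
  0 f=>2 g=>3
  1 f=>1 g=>3
  ⟦path⟧₁ = [0:3; 1:3]
Along h;k (path 2):
  0 h=>2 k=>3
  1 h=>1 k=>1
  ⟦path⟧₂ = [0:3; 1:1]
Equal? differ; not commutative

Answer: DOES NOT COMMUTE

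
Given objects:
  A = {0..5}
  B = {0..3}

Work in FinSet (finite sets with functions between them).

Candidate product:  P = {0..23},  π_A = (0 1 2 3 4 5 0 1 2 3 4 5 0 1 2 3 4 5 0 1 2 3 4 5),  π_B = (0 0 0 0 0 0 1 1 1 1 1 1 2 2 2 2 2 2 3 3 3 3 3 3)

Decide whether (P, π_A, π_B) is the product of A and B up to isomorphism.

Answer: VALID PRODUCT

Work:
|A|·|B| = 6·4 = 24;  |P| = 24
Check the pairing map k ↦ (π_A(k), π_B(k)):
  0 ↦ (0,0)
  1 ↦ (1,0)
  2 ↦ (2,0)
  3 ↦ (3,0)
  4 ↦ (4,0)
  5 ↦ (5,0)
  6 ↦ (0,1)
  7 ↦ (1,1)
  8 ↦ (2,1)
  9 ↦ (3,1)
  10 ↦ (4,1)
  11 ↦ (5,1)
  12 ↦ (0,2)
  13 ↦ (1,2)
  14 ↦ (2,2)
  15 ↦ (3,2)
  16 ↦ (4,2)
  17 ↦ (5,2)
  18 ↦ (0,3)
  19 ↦ (1,3)
  20 ↦ (2,3)
  21 ↦ (3,3)
  22 ↦ (4,3)
  23 ↦ (5,3)
distinct pairs in image: 24 / 24 needed
  → bijection onto A×B; projections well-typed.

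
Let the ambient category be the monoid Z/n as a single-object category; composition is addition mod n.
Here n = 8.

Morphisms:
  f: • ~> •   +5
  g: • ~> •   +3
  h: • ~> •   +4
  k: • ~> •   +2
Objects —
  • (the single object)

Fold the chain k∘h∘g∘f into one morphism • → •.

  0 +5≡5 +3≡0 +4≡4 +2≡6  (mod 8)
composite: +6

Answer: +6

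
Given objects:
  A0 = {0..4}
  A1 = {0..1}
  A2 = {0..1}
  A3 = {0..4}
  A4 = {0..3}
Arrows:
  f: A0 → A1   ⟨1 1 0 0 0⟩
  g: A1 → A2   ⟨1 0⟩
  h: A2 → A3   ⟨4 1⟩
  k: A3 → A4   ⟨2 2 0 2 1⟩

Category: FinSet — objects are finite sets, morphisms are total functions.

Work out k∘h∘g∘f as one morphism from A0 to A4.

Answer: ⟨1 1 2 2 2⟩

Trace:
  0 f→1 g→0 h→4 k→1
  1 f→1 g→0 h→4 k→1
  2 f→0 g→1 h→1 k→2
  3 f→0 g→1 h→1 k→2
  4 f→0 g→1 h→1 k→2
⟦path⟧: ⟨1 1 2 2 2⟩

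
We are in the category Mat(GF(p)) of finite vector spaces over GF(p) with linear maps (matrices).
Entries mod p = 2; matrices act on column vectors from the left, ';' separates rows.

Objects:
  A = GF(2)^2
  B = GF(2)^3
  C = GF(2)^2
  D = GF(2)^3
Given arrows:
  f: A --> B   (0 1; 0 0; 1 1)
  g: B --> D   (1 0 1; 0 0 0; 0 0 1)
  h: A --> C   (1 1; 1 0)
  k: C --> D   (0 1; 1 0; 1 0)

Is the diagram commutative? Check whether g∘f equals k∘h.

1) trace f;g:
  e0=⟨1,0⟩ f-->⟨0,0,1⟩ g-->⟨1,0,1⟩
  e1=⟨0,1⟩ f-->⟨1,0,1⟩ g-->⟨0,0,1⟩
  ⟦path⟧₁ = (1 0; 0 0; 1 1)
2) trace h;k:
  e0=⟨1,0⟩ h-->⟨1,1⟩ k-->⟨1,1,1⟩
  e1=⟨0,1⟩ h-->⟨1,0⟩ k-->⟨0,1,1⟩
  ⟦path⟧₂ = (1 0; 1 1; 1 1)
Equal? differ; not commutative

Answer: DOES NOT COMMUTE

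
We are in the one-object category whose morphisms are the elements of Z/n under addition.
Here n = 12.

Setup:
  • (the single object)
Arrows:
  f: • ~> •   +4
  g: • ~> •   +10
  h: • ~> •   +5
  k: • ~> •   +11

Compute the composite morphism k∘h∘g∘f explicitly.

  0 +4≡4 +10≡2 +5≡7 +11≡6  (mod 12)
composite: +6

Answer: +6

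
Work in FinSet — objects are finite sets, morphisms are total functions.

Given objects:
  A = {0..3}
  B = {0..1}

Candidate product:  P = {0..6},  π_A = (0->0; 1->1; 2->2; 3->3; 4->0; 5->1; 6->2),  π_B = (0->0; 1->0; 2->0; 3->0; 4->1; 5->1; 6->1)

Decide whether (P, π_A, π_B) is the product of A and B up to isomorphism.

Answer: NOT A VALID PRODUCT — |P|=7 ≠ |A|·|B|=8

Trace:
|A|·|B| = 4·2 = 8;  |P| = 7
  → cardinalities differ; no bijection possible.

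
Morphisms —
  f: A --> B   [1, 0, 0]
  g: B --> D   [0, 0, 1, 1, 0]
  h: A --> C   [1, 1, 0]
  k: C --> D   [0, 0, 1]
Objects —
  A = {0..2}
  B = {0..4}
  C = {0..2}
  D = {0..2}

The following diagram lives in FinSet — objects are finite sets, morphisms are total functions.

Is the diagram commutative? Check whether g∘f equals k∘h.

Answer: COMMUTES

Derivation:
Along f;g (path 1):
  0 f-->1 g-->0
  1 f-->0 g-->0
  2 f-->0 g-->0
  composite₁ = [0, 0, 0]
Along h;k (path 2):
  0 h-->1 k-->0
  1 h-->1 k-->0
  2 h-->0 k-->0
  composite₂ = [0, 0, 0]
Equal? equal; square commutes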